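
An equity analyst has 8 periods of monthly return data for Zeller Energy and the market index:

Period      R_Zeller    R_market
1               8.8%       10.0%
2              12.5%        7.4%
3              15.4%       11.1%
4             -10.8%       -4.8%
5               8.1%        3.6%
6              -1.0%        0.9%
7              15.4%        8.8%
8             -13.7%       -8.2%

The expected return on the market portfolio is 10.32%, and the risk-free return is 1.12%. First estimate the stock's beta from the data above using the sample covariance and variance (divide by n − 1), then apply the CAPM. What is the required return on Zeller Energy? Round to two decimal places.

15.46%

Mean R_i = (8.8 + 12.5 + 15.4 − 10.8 + 8.1 − 1.0 + 15.4 − 13.7) / 8 = 4.3375%
Mean R_m = (10.0 + 7.4 + 11.1 − 4.8 + 3.6 + 0.9 + 8.8 − 8.2) / 8 = 3.6000%
Σ(R_i − R̄_i)(R_m − R̄_m) = 554.4800  ⇒  Cov = 554.4800 / 7 = 79.2114
Σ(R_m − R̄_m)² = 355.7800  ⇒  Var(R_m) = 355.7800 / 7 = 50.8257
β = Cov / Var(R_m) = 79.2114 / 50.8257 = 1.5585
MRP = 10.32% − 1.12% = 9.20%
E(R) = R_f + β × MRP = 1.12% + 1.5585 × 9.20% = 15.46%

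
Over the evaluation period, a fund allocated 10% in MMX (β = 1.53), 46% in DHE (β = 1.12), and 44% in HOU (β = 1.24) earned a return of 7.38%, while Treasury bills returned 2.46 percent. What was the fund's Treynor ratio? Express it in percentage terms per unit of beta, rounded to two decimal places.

β_P = 0.10×1.53 + 0.46×1.12 + 0.44×1.24 = 1.2138
Treynor = (R_P − R_f) / β_P = (7.38% − 2.46%) / 1.2138 = 4.92% / 1.2138 = 4.05%

4.05%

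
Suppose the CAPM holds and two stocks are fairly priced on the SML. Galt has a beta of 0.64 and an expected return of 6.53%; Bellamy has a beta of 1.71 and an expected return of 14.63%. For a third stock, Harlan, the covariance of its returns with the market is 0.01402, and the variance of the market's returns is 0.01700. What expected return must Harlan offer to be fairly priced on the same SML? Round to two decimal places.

7.93%

MRP = (14.63% − 6.53%) / (1.71 − 0.64) = 7.5701%
R_f = 6.53% − 0.64 × 7.5701% = 1.6851%
β_Harlan = Cov / Var(R_m) = 0.01402 / 0.01700 = 0.8247
E(R_Harlan) = R_f + β × MRP = 1.6851% + 0.8247 × 7.5701% = 7.93%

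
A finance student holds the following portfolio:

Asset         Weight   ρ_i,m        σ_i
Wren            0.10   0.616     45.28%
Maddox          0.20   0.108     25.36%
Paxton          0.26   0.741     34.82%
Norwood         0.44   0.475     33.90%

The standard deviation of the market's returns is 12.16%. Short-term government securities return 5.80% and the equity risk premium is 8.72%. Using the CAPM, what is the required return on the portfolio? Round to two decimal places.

18.08%

β_Wren = 0.616 × 45.28% / 12.16% = 2.2938
β_Maddox = 0.108 × 25.36% / 12.16% = 0.2252
β_Paxton = 0.741 × 34.82% / 12.16% = 2.1218
β_Norwood = 0.475 × 33.90% / 12.16% = 1.3242
β_P = Σ w_i β_i = 0.10×2.2938 + 0.20×0.2252 + 0.26×2.1218 + 0.44×1.3242 = 1.4087
E(R_P) = R_f + β_P × MRP = 5.80% + 1.4087 × 8.72% = 18.08%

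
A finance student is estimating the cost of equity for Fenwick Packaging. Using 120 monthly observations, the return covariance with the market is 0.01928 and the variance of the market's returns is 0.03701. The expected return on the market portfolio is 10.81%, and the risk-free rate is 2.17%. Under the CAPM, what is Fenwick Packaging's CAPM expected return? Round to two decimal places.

β = Cov(R_i, R_m) / Var(R_m) = 0.01928 / 0.03701 = 0.5209
MRP = 10.81% − 2.17% = 8.64%
E(R) = R_f + β × MRP = 2.17% + 0.5209 × 8.64% = 6.67%

6.67%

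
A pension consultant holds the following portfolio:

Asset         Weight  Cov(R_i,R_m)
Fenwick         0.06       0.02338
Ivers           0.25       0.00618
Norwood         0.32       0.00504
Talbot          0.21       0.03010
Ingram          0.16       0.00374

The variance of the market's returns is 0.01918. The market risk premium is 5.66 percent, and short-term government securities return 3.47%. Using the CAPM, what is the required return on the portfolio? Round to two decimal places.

6.86%

β_Fenwick = 0.02338 / 0.01918 = 1.2190
β_Ivers = 0.00618 / 0.01918 = 0.3222
β_Norwood = 0.00504 / 0.01918 = 0.2628
β_Talbot = 0.03010 / 0.01918 = 1.5693
β_Ingram = 0.00374 / 0.01918 = 0.1950
β_P = Σ w_i β_i = 0.06×1.2190 + 0.25×0.3222 + 0.32×0.2628 + 0.21×1.5693 + 0.16×0.1950 = 0.5985
E(R_P) = R_f + β_P × MRP = 3.47% + 0.5985 × 5.66% = 6.86%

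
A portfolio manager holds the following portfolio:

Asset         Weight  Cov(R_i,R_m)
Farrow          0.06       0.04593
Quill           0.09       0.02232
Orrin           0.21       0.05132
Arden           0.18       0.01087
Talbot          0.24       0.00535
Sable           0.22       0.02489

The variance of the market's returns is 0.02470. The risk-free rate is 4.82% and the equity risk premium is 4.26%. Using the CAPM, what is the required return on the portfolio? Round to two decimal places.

β_Farrow = 0.04593 / 0.02470 = 1.8595
β_Quill = 0.02232 / 0.02470 = 0.9036
β_Orrin = 0.05132 / 0.02470 = 2.0777
β_Arden = 0.01087 / 0.02470 = 0.4401
β_Talbot = 0.00535 / 0.02470 = 0.2166
β_Sable = 0.02489 / 0.02470 = 1.0077
β_P = Σ w_i β_i = 0.06×1.8595 + 0.09×0.9036 + 0.21×2.0777 + 0.18×0.4401 + 0.24×0.2166 + 0.22×1.0077 = 0.9821
E(R_P) = R_f + β_P × MRP = 4.82% + 0.9821 × 4.26% = 9.00%

9.00%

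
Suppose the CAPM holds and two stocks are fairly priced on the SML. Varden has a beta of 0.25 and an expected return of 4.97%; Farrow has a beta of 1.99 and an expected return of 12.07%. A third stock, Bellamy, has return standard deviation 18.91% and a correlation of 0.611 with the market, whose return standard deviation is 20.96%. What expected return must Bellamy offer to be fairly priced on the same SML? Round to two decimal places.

6.20%

MRP = (12.07% − 4.97%) / (1.99 − 0.25) = 4.0805%
R_f = 4.97% − 0.25 × 4.0805% = 3.9499%
β_Bellamy = ρ·σ_i/σ_m = 0.611 × 18.91 / 20.96 = 0.5512
E(R_Bellamy) = R_f + β × MRP = 3.9499% + 0.5512 × 4.0805% = 6.20%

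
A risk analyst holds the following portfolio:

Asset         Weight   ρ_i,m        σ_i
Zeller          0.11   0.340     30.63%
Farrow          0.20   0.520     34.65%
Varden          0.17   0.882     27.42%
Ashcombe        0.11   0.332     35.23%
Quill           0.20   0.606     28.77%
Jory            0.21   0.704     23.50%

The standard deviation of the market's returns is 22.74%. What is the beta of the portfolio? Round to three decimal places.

0.752

β_Zeller = 0.340 × 30.63% / 22.74% = 0.4580
β_Farrow = 0.520 × 34.65% / 22.74% = 0.7923
β_Varden = 0.882 × 27.42% / 22.74% = 1.0635
β_Ashcombe = 0.332 × 35.23% / 22.74% = 0.5144
β_Quill = 0.606 × 28.77% / 22.74% = 0.7667
β_Jory = 0.704 × 23.50% / 22.74% = 0.7275
β_P = Σ w_i β_i = 0.11×0.4580 + 0.20×0.7923 + 0.17×1.0635 + 0.11×0.5144 + 0.20×0.7667 + 0.21×0.7275 = 0.7523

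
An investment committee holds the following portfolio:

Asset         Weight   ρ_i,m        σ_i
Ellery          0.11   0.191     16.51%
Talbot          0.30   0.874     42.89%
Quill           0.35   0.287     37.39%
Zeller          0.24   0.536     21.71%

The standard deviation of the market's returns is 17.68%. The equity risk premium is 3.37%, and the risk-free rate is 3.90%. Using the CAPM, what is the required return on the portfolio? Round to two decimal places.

β_Ellery = 0.191 × 16.51% / 17.68% = 0.1784
β_Talbot = 0.874 × 42.89% / 17.68% = 2.1202
β_Quill = 0.287 × 37.39% / 17.68% = 0.6070
β_Zeller = 0.536 × 21.71% / 17.68% = 0.6582
β_P = Σ w_i β_i = 0.11×0.1784 + 0.30×2.1202 + 0.35×0.6070 + 0.24×0.6582 = 1.0261
E(R_P) = R_f + β_P × MRP = 3.90% + 1.0261 × 3.37% = 7.36%

7.36%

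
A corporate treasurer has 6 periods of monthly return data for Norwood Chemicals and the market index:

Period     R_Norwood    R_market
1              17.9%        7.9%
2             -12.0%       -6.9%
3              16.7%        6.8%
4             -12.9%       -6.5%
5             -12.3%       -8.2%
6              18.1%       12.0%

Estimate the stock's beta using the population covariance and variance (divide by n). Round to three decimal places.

1.792

Mean R_i = (17.9 − 12.0 + 16.7 − 12.9 − 12.3 + 18.1) / 6 = 2.5833%
Mean R_m = (7.9 − 6.9 + 6.8 − 6.5 − 8.2 + 12.0) / 6 = 0.8500%
Σ(R_i − R̄_i)(R_m − R̄_m) = 726.5050  ⇒  Cov = 726.5050 / 6 = 121.0842
Σ(R_m − R̄_m)² = 405.4150  ⇒  Var(R_m) = 405.4150 / 6 = 67.5692
β = Cov / Var(R_m) = 121.0842 / 67.5692 = 1.7920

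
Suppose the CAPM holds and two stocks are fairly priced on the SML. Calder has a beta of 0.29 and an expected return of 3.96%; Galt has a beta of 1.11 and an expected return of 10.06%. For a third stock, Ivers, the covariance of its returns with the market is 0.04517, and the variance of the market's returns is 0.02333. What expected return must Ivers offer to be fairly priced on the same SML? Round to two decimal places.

MRP = (10.06% − 3.96%) / (1.11 − 0.29) = 7.4390%
R_f = 3.96% − 0.29 × 7.4390% = 1.8027%
β_Ivers = Cov / Var(R_m) = 0.04517 / 0.02333 = 1.9361
E(R_Ivers) = R_f + β × MRP = 1.8027% + 1.9361 × 7.4390% = 16.21%

16.21%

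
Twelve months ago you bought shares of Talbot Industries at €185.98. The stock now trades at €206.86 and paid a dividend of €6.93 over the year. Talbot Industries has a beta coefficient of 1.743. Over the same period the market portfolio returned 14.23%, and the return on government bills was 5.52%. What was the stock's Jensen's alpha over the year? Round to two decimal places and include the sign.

-5.75%

Realised HPR = (P1 + D1 − P0) / P0 = (206.86 + 6.93 − 185.98) / 185.98 = 27.81 / 185.98 = 14.9532%
MRP = 14.23% − 5.52% = 8.71%
CAPM required = R_f + β·MRP = 5.52% + 1.743 × 8.71% = 20.70153%
α = realised − required = 14.9532% − 20.70153% = -5.75%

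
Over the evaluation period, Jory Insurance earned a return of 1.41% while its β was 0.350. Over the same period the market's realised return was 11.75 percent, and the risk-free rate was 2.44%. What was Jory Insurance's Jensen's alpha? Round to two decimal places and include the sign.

Market excess return = 11.75% − 2.44% = 9.31%
CAPM benchmark = R_f + β(R_m − R_f) = 2.44% + 0.350 × 9.31% = 5.69850%
α = actual − benchmark = 1.41% − 5.69850% = -4.29%

-4.29%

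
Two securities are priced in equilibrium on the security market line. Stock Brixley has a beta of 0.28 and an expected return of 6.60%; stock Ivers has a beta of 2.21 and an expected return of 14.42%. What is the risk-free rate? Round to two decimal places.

5.47%

Both satisfy E(R) = R_f + β·MRP, so the slope of the SML is
MRP = (14.42% − 6.60%) / (2.21 − 0.28) = 7.82% / 1.93 = 4.0518%
R_f = E(R_Brixley) − β_Brixley·MRP = 6.60% − 0.28 × 4.0518% = 5.4655%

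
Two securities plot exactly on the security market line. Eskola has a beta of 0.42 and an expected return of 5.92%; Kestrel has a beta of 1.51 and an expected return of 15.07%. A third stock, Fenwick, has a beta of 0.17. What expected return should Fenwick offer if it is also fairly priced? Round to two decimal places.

MRP (SML slope) = (15.07% − 5.92%) / (1.51 − 0.42) = 9.15% / 1.09 = 8.3945%
R_f (intercept) = 5.92% − 0.42 × 8.3945% = 2.3943%
E(R_Fenwick) = R_f + β × MRP = 2.3943% + 0.17 × 8.3945% = 3.82%

3.82%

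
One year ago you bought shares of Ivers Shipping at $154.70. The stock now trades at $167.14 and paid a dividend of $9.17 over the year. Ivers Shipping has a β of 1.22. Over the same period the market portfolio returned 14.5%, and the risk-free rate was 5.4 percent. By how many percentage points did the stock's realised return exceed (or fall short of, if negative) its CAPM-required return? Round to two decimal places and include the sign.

Realised HPR = (P1 + D1 − P0) / P0 = (167.14 + 9.17 − 154.70) / 154.70 = 21.61 / 154.70 = 13.9690%
MRP = 14.5% − 5.4% = 9.10%
CAPM required = R_f + β·MRP = 5.4% + 1.22 × 9.1% = 16.5020%
α = realised − required = 13.9690% − 16.5020% = -2.53%

-2.53%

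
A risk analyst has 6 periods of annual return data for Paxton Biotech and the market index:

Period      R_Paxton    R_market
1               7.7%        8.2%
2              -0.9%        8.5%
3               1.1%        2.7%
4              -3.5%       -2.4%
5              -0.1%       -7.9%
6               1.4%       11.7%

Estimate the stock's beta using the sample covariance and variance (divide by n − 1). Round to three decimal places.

Mean R_i = (7.7 − 0.9 + 1.1 − 3.5 − 0.1 + 1.4) / 6 = 0.9500%
Mean R_m = (8.2 + 8.5 + 2.7 − 2.4 − 7.9 + 11.7) / 6 = 3.4667%
Σ(R_i − R̄_i)(R_m − R̄_m) = 64.2700  ⇒  Cov = 64.2700 / 5 = 12.8540
Σ(R_m − R̄_m)² = 279.7333  ⇒  Var(R_m) = 279.7333 / 5 = 55.9467
β = Cov / Var(R_m) = 12.8540 / 55.9467 = 0.2298

0.230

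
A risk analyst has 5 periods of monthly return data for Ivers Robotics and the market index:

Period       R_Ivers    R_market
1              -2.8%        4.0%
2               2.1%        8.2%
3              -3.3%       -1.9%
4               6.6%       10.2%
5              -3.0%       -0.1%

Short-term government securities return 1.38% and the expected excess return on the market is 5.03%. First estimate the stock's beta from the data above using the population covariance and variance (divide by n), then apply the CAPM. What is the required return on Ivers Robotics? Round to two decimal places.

5.19%

Mean R_i = (-2.8 + 2.1 − 3.3 + 6.6 − 3.0) / 5 = -0.0800%
Mean R_m = (4.0 + 8.2 − 1.9 + 10.2 − 0.1) / 5 = 4.0800%
Σ(R_i − R̄_i)(R_m − R̄_m) = 81.5420  ⇒  Cov = 81.5420 / 5 = 16.3084
Σ(R_m − R̄_m)² = 107.6680  ⇒  Var(R_m) = 107.6680 / 5 = 21.5336
β = Cov / Var(R_m) = 16.3084 / 21.5336 = 0.7573
E(R) = R_f + β × MRP = 1.38% + 0.7573 × 5.03% = 5.19%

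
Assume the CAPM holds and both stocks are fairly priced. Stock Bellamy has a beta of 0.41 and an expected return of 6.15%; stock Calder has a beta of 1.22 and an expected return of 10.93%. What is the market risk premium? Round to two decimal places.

5.90%

Both satisfy E(R) = R_f + β·MRP, so the slope of the SML is
MRP = (10.93% − 6.15%) / (1.22 − 0.41) = 4.78% / 0.81 = 5.9012%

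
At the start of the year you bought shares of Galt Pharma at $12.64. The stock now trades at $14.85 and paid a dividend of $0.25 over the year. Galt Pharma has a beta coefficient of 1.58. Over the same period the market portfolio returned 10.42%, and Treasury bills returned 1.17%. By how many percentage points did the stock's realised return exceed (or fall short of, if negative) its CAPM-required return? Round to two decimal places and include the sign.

+3.68%

Realised HPR = (P1 + D1 − P0) / P0 = (14.85 + 0.25 − 12.64) / 12.64 = 2.46 / 12.64 = 19.4620%
MRP = 10.42% − 1.17% = 9.25%
CAPM required = R_f + β·MRP = 1.17% + 1.58 × 9.25% = 15.7850%
α = realised − required = 19.4620% − 15.7850% = +3.68%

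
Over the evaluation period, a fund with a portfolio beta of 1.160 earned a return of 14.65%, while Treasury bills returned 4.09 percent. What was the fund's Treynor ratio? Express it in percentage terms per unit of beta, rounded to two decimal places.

Treynor = (R_P − R_f) / β_P = (14.65% − 4.09%) / 1.1600 = 10.56% / 1.1600 = 9.10%

9.10%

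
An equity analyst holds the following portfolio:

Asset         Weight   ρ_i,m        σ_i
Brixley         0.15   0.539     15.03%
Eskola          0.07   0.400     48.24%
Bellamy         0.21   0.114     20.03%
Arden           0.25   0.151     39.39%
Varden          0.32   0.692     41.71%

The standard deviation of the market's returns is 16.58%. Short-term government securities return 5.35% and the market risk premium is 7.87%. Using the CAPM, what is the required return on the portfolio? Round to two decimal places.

11.89%

β_Brixley = 0.539 × 15.03% / 16.58% = 0.4886
β_Eskola = 0.400 × 48.24% / 16.58% = 1.1638
β_Bellamy = 0.114 × 20.03% / 16.58% = 0.1377
β_Arden = 0.151 × 39.39% / 16.58% = 0.3587
β_Varden = 0.692 × 41.71% / 16.58% = 1.7409
β_P = Σ w_i β_i = 0.15×0.4886 + 0.07×1.1638 + 0.21×0.1377 + 0.25×0.3587 + 0.32×1.7409 = 0.8304
E(R_P) = R_f + β_P × MRP = 5.35% + 0.8304 × 7.87% = 11.89%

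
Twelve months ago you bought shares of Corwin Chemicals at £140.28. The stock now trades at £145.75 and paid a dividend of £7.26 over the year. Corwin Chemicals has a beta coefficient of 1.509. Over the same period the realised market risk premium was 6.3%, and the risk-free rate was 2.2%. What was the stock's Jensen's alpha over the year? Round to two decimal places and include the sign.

Realised HPR = (P1 + D1 − P0) / P0 = (145.75 + 7.26 − 140.28) / 140.28 = 12.73 / 140.28 = 9.0747%
CAPM required = R_f + β·MRP = 2.2% + 1.509 × 6.3% = 11.7067%
α = realised − required = 9.0747% − 11.7067% = -2.63%

-2.63%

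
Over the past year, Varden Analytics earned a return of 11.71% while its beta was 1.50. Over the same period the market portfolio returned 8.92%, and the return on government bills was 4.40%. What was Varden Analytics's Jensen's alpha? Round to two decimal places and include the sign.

+0.53%

Market excess return = 8.92% − 4.40% = 4.52%
CAPM benchmark = R_f + β(R_m − R_f) = 4.40% + 1.50 × 4.52% = 11.1800%
α = actual − benchmark = 11.71% − 11.1800% = +0.53%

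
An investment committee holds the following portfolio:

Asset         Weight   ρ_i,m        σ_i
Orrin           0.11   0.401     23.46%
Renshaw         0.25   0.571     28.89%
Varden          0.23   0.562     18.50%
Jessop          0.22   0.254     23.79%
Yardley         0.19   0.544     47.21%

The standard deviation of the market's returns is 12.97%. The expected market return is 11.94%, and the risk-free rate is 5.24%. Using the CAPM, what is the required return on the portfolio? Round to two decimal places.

12.35%

β_Orrin = 0.401 × 23.46% / 12.97% = 0.7253
β_Renshaw = 0.571 × 28.89% / 12.97% = 1.2719
β_Varden = 0.562 × 18.50% / 12.97% = 0.8016
β_Jessop = 0.254 × 23.79% / 12.97% = 0.4659
β_Yardley = 0.544 × 47.21% / 12.97% = 1.9801
β_P = Σ w_i β_i = 0.11×0.7253 + 0.25×1.2719 + 0.23×0.8016 + 0.22×0.4659 + 0.19×1.9801 = 1.0608
MRP = 11.94% − 5.24% = 6.70%
E(R_P) = R_f + β_P × MRP = 5.24% + 1.0608 × 6.70% = 12.35%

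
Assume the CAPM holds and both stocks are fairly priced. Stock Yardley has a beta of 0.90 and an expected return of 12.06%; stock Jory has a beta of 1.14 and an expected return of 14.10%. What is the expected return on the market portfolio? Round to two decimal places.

12.91%

Both satisfy E(R) = R_f + β·MRP, so the slope of the SML is
MRP = (14.10% − 12.06%) / (1.14 − 0.90) = 2.04% / 0.24 = 8.5000%
R_f = E(R_Yardley) − β_Yardley·MRP = 12.06% − 0.90 × 8.5000% = 4.4100%
E(R_m) = R_f + MRP = 4.4100% + 8.5000% = 12.91%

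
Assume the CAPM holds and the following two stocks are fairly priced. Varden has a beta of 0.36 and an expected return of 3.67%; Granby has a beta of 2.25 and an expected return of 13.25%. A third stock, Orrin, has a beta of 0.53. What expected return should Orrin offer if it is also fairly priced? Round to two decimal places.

4.53%

MRP (SML slope) = (13.25% − 3.67%) / (2.25 − 0.36) = 9.58% / 1.89 = 5.0688%
R_f (intercept) = 3.67% − 0.36 × 5.0688% = 1.8452%
E(R_Orrin) = R_f + β × MRP = 1.8452% + 0.53 × 5.0688% = 4.53%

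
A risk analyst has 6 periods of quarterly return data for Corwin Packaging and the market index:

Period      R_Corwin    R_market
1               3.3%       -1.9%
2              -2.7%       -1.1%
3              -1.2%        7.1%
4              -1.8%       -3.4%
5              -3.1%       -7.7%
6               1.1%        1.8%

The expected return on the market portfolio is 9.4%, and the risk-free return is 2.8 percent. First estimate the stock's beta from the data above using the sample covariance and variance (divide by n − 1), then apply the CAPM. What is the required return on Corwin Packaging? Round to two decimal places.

3.66%

Mean R_i = (3.3 − 2.7 − 1.2 − 1.8 − 3.1 + 1.1) / 6 = -0.7333%
Mean R_m = (-1.9 − 1.1 + 7.1 − 3.4 − 7.7 + 1.8) / 6 = -0.8667%
Σ(R_i − R̄_i)(R_m − R̄_m) = 16.3367  ⇒  Cov = 16.3367 / 5 = 3.2673
Σ(R_m − R̄_m)² = 124.8133  ⇒  Var(R_m) = 124.8133 / 5 = 24.9627
β = Cov / Var(R_m) = 3.2673 / 24.9627 = 0.1309
MRP = 9.4% − 2.8% = 6.60%
E(R) = R_f + β × MRP = 2.8% + 0.1309 × 6.6% = 3.66%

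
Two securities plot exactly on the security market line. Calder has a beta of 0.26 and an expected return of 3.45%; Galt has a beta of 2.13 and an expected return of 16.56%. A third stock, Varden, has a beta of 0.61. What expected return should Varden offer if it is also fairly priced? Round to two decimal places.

MRP (SML slope) = (16.56% − 3.45%) / (2.13 − 0.26) = 13.11% / 1.87 = 7.0107%
R_f (intercept) = 3.45% − 0.26 × 7.0107% = 1.6272%
E(R_Varden) = R_f + β × MRP = 1.6272% + 0.61 × 7.0107% = 5.90%

5.90%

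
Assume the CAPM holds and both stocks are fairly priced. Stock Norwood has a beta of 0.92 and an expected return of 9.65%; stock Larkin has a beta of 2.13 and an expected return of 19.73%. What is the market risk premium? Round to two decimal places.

Both satisfy E(R) = R_f + β·MRP, so the slope of the SML is
MRP = (19.73% − 9.65%) / (2.13 − 0.92) = 10.08% / 1.21 = 8.3306%

8.33%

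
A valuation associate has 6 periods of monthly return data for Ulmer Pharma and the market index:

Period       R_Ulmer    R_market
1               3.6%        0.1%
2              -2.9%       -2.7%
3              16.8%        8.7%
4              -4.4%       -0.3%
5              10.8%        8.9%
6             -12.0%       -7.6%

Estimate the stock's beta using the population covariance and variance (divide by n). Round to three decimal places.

Mean R_i = (3.6 − 2.9 + 16.8 − 4.4 + 10.8 − 12.0) / 6 = 1.9833%
Mean R_m = (0.1 − 2.7 + 8.7 − 0.3 + 8.9 − 7.6) / 6 = 1.1833%
Σ(R_i − R̄_i)(R_m − R̄_m) = 328.9083  ⇒  Cov = 328.9083 / 6 = 54.8181
Σ(R_m − R̄_m)² = 211.6483  ⇒  Var(R_m) = 211.6483 / 6 = 35.2747
β = Cov / Var(R_m) = 54.8181 / 35.2747 = 1.5540

1.554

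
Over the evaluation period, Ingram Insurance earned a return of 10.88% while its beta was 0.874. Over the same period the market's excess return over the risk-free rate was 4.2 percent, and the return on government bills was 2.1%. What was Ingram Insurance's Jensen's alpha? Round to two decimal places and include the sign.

CAPM benchmark = R_f + β(R_m − R_f) = 2.1% + 0.874 × 4.2% = 5.7708%
α = actual − benchmark = 10.88% − 5.7708% = +5.11%

+5.11%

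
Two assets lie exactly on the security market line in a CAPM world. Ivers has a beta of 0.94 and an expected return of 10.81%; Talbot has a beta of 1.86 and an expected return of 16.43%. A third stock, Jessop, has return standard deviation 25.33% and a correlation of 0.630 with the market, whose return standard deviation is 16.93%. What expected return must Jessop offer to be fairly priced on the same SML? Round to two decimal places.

10.83%

MRP = (16.43% − 10.81%) / (1.86 − 0.94) = 6.1087%
R_f = 10.81% − 0.94 × 6.1087% = 5.0678%
β_Jessop = ρ·σ_i/σ_m = 0.630 × 25.33 / 16.93 = 0.9426
E(R_Jessop) = R_f + β × MRP = 5.0678% + 0.9426 × 6.1087% = 10.83%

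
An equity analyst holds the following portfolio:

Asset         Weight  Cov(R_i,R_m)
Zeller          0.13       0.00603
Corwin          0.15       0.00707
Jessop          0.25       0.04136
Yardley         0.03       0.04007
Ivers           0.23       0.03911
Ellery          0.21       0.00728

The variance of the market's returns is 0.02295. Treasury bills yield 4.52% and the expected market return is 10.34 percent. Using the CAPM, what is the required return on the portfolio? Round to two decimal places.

10.58%

β_Zeller = 0.00603 / 0.02295 = 0.2627
β_Corwin = 0.00707 / 0.02295 = 0.3081
β_Jessop = 0.04136 / 0.02295 = 1.8022
β_Yardley = 0.04007 / 0.02295 = 1.7460
β_Ivers = 0.03911 / 0.02295 = 1.7041
β_Ellery = 0.00728 / 0.02295 = 0.3172
β_P = Σ w_i β_i = 0.13×0.2627 + 0.15×0.3081 + 0.25×1.8022 + 0.03×1.7460 + 0.23×1.7041 + 0.21×0.3172 = 1.0419
MRP = 10.34% − 4.52% = 5.82%
E(R_P) = R_f + β_P × MRP = 4.52% + 1.0419 × 5.82% = 10.58%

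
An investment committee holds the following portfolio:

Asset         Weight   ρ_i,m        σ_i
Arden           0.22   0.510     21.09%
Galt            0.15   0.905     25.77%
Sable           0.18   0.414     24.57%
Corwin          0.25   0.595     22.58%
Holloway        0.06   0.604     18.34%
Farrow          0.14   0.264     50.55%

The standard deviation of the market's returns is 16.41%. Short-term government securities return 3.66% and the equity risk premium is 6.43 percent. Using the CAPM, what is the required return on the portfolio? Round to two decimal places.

8.98%

β_Arden = 0.510 × 21.09% / 16.41% = 0.6554
β_Galt = 0.905 × 25.77% / 16.41% = 1.4212
β_Sable = 0.414 × 24.57% / 16.41% = 0.6199
β_Corwin = 0.595 × 22.58% / 16.41% = 0.8187
β_Holloway = 0.604 × 18.34% / 16.41% = 0.6750
β_Farrow = 0.264 × 50.55% / 16.41% = 0.8132
β_P = Σ w_i β_i = 0.22×0.6554 + 0.15×1.4212 + 0.18×0.6199 + 0.25×0.8187 + 0.06×0.6750 + 0.14×0.8132 = 0.8280
E(R_P) = R_f + β_P × MRP = 3.66% + 0.8280 × 6.43% = 8.98%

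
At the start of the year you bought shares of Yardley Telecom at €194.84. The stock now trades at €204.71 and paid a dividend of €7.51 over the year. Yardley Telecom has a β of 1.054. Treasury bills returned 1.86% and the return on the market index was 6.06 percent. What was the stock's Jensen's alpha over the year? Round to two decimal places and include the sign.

+2.63%

Realised HPR = (P1 + D1 − P0) / P0 = (204.71 + 7.51 − 194.84) / 194.84 = 17.38 / 194.84 = 8.9201%
MRP = 6.06% − 1.86% = 4.20%
CAPM required = R_f + β·MRP = 1.86% + 1.054 × 4.20% = 6.28680%
α = realised − required = 8.9201% − 6.28680% = +2.63%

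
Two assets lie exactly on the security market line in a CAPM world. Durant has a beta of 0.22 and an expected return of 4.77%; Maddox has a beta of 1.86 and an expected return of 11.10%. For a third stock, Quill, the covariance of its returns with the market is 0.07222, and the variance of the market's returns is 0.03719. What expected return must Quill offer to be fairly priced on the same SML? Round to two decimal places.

MRP = (11.10% − 4.77%) / (1.86 − 0.22) = 3.8598%
R_f = 4.77% − 0.22 × 3.8598% = 3.9208%
β_Quill = Cov / Var(R_m) = 0.07222 / 0.03719 = 1.9419
E(R_Quill) = R_f + β × MRP = 3.9208% + 1.9419 × 3.8598% = 11.42%

11.42%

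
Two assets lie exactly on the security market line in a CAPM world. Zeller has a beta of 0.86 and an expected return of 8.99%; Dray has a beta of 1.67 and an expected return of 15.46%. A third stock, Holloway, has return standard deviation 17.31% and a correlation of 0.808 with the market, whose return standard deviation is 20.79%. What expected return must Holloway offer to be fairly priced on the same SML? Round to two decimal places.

7.49%

MRP = (15.46% − 8.99%) / (1.67 − 0.86) = 7.9877%
R_f = 8.99% − 0.86 × 7.9877% = 2.1206%
β_Holloway = ρ·σ_i/σ_m = 0.808 × 17.31 / 20.79 = 0.6728
E(R_Holloway) = R_f + β × MRP = 2.1206% + 0.6728 × 7.9877% = 7.49%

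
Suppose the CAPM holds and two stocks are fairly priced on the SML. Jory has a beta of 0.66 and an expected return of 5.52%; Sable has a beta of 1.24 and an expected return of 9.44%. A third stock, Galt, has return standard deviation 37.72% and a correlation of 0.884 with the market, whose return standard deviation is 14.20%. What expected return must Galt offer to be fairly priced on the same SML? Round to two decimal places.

16.93%

MRP = (9.44% − 5.52%) / (1.24 − 0.66) = 6.7586%
R_f = 5.52% − 0.66 × 6.7586% = 1.0593%
β_Galt = ρ·σ_i/σ_m = 0.884 × 37.72 / 14.20 = 2.3482
E(R_Galt) = R_f + β × MRP = 1.0593% + 2.3482 × 6.7586% = 16.93%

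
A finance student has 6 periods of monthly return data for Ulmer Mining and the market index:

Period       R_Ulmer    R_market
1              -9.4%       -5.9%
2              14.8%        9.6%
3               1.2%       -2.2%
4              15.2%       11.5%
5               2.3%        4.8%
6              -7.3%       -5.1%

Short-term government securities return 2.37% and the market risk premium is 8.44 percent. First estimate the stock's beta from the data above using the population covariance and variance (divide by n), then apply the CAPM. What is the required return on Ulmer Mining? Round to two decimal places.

13.65%

Mean R_i = (-9.4 + 14.8 + 1.2 + 15.2 + 2.3 − 7.3) / 6 = 2.8000%
Mean R_m = (-5.9 + 9.6 − 2.2 + 11.5 + 4.8 − 5.1) / 6 = 2.1167%
Σ(R_i − R̄_i)(R_m − R̄_m) = 382.4100  ⇒  Cov = 382.4100 / 6 = 63.7350
Σ(R_m − R̄_m)² = 286.2283  ⇒  Var(R_m) = 286.2283 / 6 = 47.7047
β = Cov / Var(R_m) = 63.7350 / 47.7047 = 1.3360
E(R) = R_f + β × MRP = 2.37% + 1.3360 × 8.44% = 13.65%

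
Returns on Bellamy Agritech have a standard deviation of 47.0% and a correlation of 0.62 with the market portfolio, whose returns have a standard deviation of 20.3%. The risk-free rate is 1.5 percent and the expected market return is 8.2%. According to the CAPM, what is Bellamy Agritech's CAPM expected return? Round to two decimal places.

β = ρ × σ_i / σ_m = 0.62 × 47.0% / 20.3% = 1.4355
MRP = 8.2% − 1.5% = 6.70%
E(R) = 1.5% + 1.4355 × 6.7% = 11.12%

11.12%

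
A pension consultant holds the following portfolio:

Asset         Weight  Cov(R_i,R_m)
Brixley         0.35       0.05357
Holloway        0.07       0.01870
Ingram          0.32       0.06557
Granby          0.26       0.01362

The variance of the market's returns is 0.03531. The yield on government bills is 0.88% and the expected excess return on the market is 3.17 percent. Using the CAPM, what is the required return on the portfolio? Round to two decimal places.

4.88%

β_Brixley = 0.05357 / 0.03531 = 1.5171
β_Holloway = 0.01870 / 0.03531 = 0.5296
β_Ingram = 0.06557 / 0.03531 = 1.8570
β_Granby = 0.01362 / 0.03531 = 0.3857
β_P = Σ w_i β_i = 0.35×1.5171 + 0.07×0.5296 + 0.32×1.8570 + 0.26×0.3857 = 1.2626
E(R_P) = R_f + β_P × MRP = 0.88% + 1.2626 × 3.17% = 4.88%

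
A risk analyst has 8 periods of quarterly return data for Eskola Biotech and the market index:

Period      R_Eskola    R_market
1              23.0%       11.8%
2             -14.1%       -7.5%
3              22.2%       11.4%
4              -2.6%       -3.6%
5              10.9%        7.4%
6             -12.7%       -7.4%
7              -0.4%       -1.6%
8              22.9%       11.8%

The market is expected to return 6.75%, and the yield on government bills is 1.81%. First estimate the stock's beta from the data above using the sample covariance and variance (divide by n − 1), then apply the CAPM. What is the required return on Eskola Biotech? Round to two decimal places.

Mean R_i = (23.0 − 14.1 + 22.2 − 2.6 + 10.9 − 12.7 − 0.4 + 22.9) / 8 = 6.1500%
Mean R_m = (11.8 − 7.5 + 11.4 − 3.6 + 7.4 − 7.4 − 1.6 + 11.8) / 8 = 2.7875%
Σ(R_i − R̄_i)(R_m − R̄_m) = 947.9450  ⇒  Cov = 947.9450 / 7 = 135.4207
Σ(R_m − R̄_m)² = 527.5688  ⇒  Var(R_m) = 527.5688 / 7 = 75.3670
β = Cov / Var(R_m) = 135.4207 / 75.3670 = 1.7968
MRP = 6.75% − 1.81% = 4.94%
E(R) = R_f + β × MRP = 1.81% + 1.7968 × 4.94% = 10.69%

10.69%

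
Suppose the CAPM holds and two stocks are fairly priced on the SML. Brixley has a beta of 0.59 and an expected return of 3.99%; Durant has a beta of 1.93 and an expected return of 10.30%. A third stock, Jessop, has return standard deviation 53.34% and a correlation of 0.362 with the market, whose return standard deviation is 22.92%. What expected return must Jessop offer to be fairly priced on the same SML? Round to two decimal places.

MRP = (10.30% − 3.99%) / (1.93 − 0.59) = 4.7090%
R_f = 3.99% − 0.59 × 4.7090% = 1.2117%
β_Jessop = ρ·σ_i/σ_m = 0.362 × 53.34 / 22.92 = 0.8425
E(R_Jessop) = R_f + β × MRP = 1.2117% + 0.8425 × 4.7090% = 5.18%

5.18%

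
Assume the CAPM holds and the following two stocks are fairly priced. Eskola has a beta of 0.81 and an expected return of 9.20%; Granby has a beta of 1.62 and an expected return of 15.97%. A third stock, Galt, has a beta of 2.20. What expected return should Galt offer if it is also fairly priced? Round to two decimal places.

MRP (SML slope) = (15.97% − 9.20%) / (1.62 − 0.81) = 6.77% / 0.81 = 8.3580%
R_f (intercept) = 9.20% − 0.81 × 8.3580% = 2.4300%
E(R_Galt) = R_f + β × MRP = 2.4300% + 2.20 × 8.3580% = 20.82%

20.82%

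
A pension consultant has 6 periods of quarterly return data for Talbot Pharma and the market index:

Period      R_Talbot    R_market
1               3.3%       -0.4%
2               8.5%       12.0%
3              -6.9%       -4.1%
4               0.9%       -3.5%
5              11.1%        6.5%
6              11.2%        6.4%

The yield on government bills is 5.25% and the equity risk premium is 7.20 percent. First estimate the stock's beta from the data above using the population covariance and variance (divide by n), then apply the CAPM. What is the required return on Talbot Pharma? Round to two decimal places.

Mean R_i = (3.3 + 8.5 − 6.9 + 0.9 + 11.1 + 11.2) / 6 = 4.6833%
Mean R_m = (-0.4 + 12.0 − 4.1 − 3.5 + 6.5 + 6.4) / 6 = 2.8167%
Σ(R_i − R̄_i)(R_m − R̄_m) = 190.5017  ⇒  Cov = 190.5017 / 6 = 31.7503
Σ(R_m − R̄_m)² = 208.8283  ⇒  Var(R_m) = 208.8283 / 6 = 34.8047
β = Cov / Var(R_m) = 31.7503 / 34.8047 = 0.9122
E(R) = R_f + β × MRP = 5.25% + 0.9122 × 7.20% = 11.82%

11.82%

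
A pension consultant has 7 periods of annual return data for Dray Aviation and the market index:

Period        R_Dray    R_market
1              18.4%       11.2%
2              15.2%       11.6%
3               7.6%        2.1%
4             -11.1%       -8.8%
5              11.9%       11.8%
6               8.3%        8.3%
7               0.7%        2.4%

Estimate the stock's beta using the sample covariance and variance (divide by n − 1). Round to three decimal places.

Mean R_i = (18.4 + 15.2 + 7.6 − 11.1 + 11.9 + 8.3 + 0.7) / 7 = 7.2857%
Mean R_m = (11.2 + 11.6 + 2.1 − 8.8 + 11.8 + 8.3 + 2.4) / 7 = 5.5143%
Σ(R_i − R̄_i)(R_m − R̄_m) = 425.8014  ⇒  Cov = 425.8014 / 6 = 70.9669
Σ(R_m − R̄_m)² = 342.8886  ⇒  Var(R_m) = 342.8886 / 6 = 57.1481
β = Cov / Var(R_m) = 70.9669 / 57.1481 = 1.2418

1.242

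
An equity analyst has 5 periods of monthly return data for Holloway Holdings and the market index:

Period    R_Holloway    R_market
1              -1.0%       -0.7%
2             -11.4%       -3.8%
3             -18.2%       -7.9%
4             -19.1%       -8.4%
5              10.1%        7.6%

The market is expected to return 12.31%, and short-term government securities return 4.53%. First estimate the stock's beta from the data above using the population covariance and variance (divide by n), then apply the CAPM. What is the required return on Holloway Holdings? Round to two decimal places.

Mean R_i = (-1.0 − 11.4 − 18.2 − 19.1 + 10.1) / 5 = -7.9200%
Mean R_m = (-0.7 − 3.8 − 7.9 − 8.4 + 7.6) / 5 = -2.6400%
Σ(R_i − R̄_i)(R_m − R̄_m) = 320.4560  ⇒  Cov = 320.4560 / 5 = 64.0912
Σ(R_m − R̄_m)² = 170.8120  ⇒  Var(R_m) = 170.8120 / 5 = 34.1624
β = Cov / Var(R_m) = 64.0912 / 34.1624 = 1.8761
MRP = 12.31% − 4.53% = 7.78%
E(R) = R_f + β × MRP = 4.53% + 1.8761 × 7.78% = 19.13%

19.13%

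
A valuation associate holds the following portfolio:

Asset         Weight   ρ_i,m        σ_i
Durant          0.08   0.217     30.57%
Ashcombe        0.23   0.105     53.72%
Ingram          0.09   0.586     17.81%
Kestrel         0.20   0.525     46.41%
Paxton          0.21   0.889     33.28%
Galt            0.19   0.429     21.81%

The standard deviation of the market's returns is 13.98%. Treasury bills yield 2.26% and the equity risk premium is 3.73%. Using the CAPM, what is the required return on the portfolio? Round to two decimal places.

6.43%

β_Durant = 0.217 × 30.57% / 13.98% = 0.4745
β_Ashcombe = 0.105 × 53.72% / 13.98% = 0.4035
β_Ingram = 0.586 × 17.81% / 13.98% = 0.7465
β_Kestrel = 0.525 × 46.41% / 13.98% = 1.7429
β_Paxton = 0.889 × 33.28% / 13.98% = 2.1163
β_Galt = 0.429 × 21.81% / 13.98% = 0.6693
β_P = Σ w_i β_i = 0.08×0.4745 + 0.23×0.4035 + 0.09×0.7465 + 0.20×1.7429 + 0.21×2.1163 + 0.19×0.6693 = 1.1181
E(R_P) = R_f + β_P × MRP = 2.26% + 1.1181 × 3.73% = 6.43%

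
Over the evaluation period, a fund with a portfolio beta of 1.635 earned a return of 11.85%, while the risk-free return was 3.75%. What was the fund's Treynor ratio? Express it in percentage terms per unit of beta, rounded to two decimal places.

Treynor = (R_P − R_f) / β_P = (11.85% − 3.75%) / 1.6350 = 8.10% / 1.6350 = 4.95%

4.95%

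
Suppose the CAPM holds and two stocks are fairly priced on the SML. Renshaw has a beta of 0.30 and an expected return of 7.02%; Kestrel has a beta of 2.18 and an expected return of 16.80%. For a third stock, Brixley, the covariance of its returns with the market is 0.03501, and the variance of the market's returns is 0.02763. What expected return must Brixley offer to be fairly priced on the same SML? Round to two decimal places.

MRP = (16.80% − 7.02%) / (2.18 − 0.30) = 5.2021%
R_f = 7.02% − 0.30 × 5.2021% = 5.4594%
β_Brixley = Cov / Var(R_m) = 0.03501 / 0.02763 = 1.2671
E(R_Brixley) = R_f + β × MRP = 5.4594% + 1.2671 × 5.2021% = 12.05%

12.05%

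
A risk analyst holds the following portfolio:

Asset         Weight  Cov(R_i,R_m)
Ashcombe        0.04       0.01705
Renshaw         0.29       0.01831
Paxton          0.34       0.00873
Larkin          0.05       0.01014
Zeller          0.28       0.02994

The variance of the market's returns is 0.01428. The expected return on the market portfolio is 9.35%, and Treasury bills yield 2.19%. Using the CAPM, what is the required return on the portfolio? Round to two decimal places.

β_Ashcombe = 0.01705 / 0.01428 = 1.1940
β_Renshaw = 0.01831 / 0.01428 = 1.2822
β_Paxton = 0.00873 / 0.01428 = 0.6113
β_Larkin = 0.01014 / 0.01428 = 0.7101
β_Zeller = 0.02994 / 0.01428 = 2.0966
β_P = Σ w_i β_i = 0.04×1.1940 + 0.29×1.2822 + 0.34×0.6113 + 0.05×0.7101 + 0.28×2.0966 = 1.2500
MRP = 9.35% − 2.19% = 7.16%
E(R_P) = R_f + β_P × MRP = 2.19% + 1.2500 × 7.16% = 11.14%

11.14%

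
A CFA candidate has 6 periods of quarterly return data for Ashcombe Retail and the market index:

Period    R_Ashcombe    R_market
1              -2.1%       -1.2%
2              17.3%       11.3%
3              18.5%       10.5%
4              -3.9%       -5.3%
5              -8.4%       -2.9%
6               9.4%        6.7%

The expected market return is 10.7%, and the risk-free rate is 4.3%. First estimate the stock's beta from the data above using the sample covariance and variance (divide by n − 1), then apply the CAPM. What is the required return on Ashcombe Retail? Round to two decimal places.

Mean R_i = (-2.1 + 17.3 + 18.5 − 3.9 − 8.4 + 9.4) / 6 = 5.1333%
Mean R_m = (-1.2 + 11.3 + 10.5 − 5.3 − 2.9 + 6.7) / 6 = 3.1833%
Σ(R_i − R̄_i)(R_m − R̄_m) = 402.2233  ⇒  Cov = 402.2233 / 5 = 80.4447
Σ(R_m − R̄_m)² = 259.9683  ⇒  Var(R_m) = 259.9683 / 5 = 51.9937
β = Cov / Var(R_m) = 80.4447 / 51.9937 = 1.5472
MRP = 10.7% − 4.3% = 6.40%
E(R) = R_f + β × MRP = 4.3% + 1.5472 × 6.4% = 14.20%

14.20%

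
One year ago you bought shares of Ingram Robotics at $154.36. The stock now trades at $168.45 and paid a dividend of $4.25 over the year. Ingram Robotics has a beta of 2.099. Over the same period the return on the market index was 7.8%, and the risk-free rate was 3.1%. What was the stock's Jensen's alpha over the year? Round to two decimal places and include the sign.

-1.08%

Realised HPR = (P1 + D1 − P0) / P0 = (168.45 + 4.25 − 154.36) / 154.36 = 18.34 / 154.36 = 11.8813%
MRP = 7.8% − 3.1% = 4.70%
CAPM required = R_f + β·MRP = 3.1% + 2.099 × 4.7% = 12.9653%
α = realised − required = 11.8813% − 12.9653% = -1.08%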